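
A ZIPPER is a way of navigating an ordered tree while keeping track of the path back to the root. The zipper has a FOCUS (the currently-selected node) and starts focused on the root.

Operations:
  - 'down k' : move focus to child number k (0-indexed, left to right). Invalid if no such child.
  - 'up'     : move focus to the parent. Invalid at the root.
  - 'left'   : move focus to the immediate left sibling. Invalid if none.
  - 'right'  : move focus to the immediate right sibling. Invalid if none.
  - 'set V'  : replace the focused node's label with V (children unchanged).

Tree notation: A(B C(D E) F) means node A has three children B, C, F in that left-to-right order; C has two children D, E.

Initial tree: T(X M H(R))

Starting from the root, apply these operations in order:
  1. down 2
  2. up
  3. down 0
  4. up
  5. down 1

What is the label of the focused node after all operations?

Answer: M

Derivation:
Step 1 (down 2): focus=H path=2 depth=1 children=['R'] left=['X', 'M'] right=[] parent=T
Step 2 (up): focus=T path=root depth=0 children=['X', 'M', 'H'] (at root)
Step 3 (down 0): focus=X path=0 depth=1 children=[] left=[] right=['M', 'H'] parent=T
Step 4 (up): focus=T path=root depth=0 children=['X', 'M', 'H'] (at root)
Step 5 (down 1): focus=M path=1 depth=1 children=[] left=['X'] right=['H'] parent=T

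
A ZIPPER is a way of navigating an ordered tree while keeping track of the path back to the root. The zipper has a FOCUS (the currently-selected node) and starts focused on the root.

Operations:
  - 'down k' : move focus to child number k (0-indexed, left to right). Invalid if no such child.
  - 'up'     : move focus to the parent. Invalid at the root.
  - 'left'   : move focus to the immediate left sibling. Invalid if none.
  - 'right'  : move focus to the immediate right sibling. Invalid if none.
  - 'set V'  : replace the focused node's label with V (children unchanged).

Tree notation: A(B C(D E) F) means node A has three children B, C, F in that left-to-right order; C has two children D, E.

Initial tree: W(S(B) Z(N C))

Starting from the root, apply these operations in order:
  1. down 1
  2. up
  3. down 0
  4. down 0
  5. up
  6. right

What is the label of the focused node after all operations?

Answer: Z

Derivation:
Step 1 (down 1): focus=Z path=1 depth=1 children=['N', 'C'] left=['S'] right=[] parent=W
Step 2 (up): focus=W path=root depth=0 children=['S', 'Z'] (at root)
Step 3 (down 0): focus=S path=0 depth=1 children=['B'] left=[] right=['Z'] parent=W
Step 4 (down 0): focus=B path=0/0 depth=2 children=[] left=[] right=[] parent=S
Step 5 (up): focus=S path=0 depth=1 children=['B'] left=[] right=['Z'] parent=W
Step 6 (right): focus=Z path=1 depth=1 children=['N', 'C'] left=['S'] right=[] parent=W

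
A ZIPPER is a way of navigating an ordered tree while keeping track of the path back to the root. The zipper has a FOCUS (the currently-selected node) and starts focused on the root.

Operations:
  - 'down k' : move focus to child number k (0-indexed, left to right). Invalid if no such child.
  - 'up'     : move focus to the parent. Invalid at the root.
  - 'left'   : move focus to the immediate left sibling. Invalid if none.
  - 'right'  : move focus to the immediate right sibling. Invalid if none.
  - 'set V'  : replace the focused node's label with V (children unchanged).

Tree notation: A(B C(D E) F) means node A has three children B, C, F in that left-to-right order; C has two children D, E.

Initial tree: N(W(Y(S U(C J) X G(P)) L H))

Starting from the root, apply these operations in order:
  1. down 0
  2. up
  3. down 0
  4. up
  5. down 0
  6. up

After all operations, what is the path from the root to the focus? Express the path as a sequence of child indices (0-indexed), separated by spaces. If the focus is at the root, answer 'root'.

Step 1 (down 0): focus=W path=0 depth=1 children=['Y', 'L', 'H'] left=[] right=[] parent=N
Step 2 (up): focus=N path=root depth=0 children=['W'] (at root)
Step 3 (down 0): focus=W path=0 depth=1 children=['Y', 'L', 'H'] left=[] right=[] parent=N
Step 4 (up): focus=N path=root depth=0 children=['W'] (at root)
Step 5 (down 0): focus=W path=0 depth=1 children=['Y', 'L', 'H'] left=[] right=[] parent=N
Step 6 (up): focus=N path=root depth=0 children=['W'] (at root)

Answer: root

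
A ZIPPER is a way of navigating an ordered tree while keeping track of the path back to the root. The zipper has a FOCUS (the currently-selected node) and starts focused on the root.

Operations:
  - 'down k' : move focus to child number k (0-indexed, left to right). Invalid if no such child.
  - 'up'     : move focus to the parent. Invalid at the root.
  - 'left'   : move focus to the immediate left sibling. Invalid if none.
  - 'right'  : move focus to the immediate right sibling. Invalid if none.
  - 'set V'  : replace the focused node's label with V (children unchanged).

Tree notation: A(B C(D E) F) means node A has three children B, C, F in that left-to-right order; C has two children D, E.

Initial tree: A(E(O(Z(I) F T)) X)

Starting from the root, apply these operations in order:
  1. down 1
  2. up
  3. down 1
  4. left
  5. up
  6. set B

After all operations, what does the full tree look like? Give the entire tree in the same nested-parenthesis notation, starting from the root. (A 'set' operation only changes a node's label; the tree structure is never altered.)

Answer: B(E(O(Z(I) F T)) X)

Derivation:
Step 1 (down 1): focus=X path=1 depth=1 children=[] left=['E'] right=[] parent=A
Step 2 (up): focus=A path=root depth=0 children=['E', 'X'] (at root)
Step 3 (down 1): focus=X path=1 depth=1 children=[] left=['E'] right=[] parent=A
Step 4 (left): focus=E path=0 depth=1 children=['O'] left=[] right=['X'] parent=A
Step 5 (up): focus=A path=root depth=0 children=['E', 'X'] (at root)
Step 6 (set B): focus=B path=root depth=0 children=['E', 'X'] (at root)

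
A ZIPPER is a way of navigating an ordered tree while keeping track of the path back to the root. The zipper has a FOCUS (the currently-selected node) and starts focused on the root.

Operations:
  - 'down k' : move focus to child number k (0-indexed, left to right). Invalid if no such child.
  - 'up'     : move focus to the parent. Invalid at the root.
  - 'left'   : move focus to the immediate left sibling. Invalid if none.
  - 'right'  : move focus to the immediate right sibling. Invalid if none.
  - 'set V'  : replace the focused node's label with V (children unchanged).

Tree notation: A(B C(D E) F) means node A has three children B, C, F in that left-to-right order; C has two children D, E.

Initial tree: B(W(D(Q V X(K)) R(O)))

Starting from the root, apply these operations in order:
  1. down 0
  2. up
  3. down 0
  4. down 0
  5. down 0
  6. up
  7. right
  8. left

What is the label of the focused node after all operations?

Answer: D

Derivation:
Step 1 (down 0): focus=W path=0 depth=1 children=['D', 'R'] left=[] right=[] parent=B
Step 2 (up): focus=B path=root depth=0 children=['W'] (at root)
Step 3 (down 0): focus=W path=0 depth=1 children=['D', 'R'] left=[] right=[] parent=B
Step 4 (down 0): focus=D path=0/0 depth=2 children=['Q', 'V', 'X'] left=[] right=['R'] parent=W
Step 5 (down 0): focus=Q path=0/0/0 depth=3 children=[] left=[] right=['V', 'X'] parent=D
Step 6 (up): focus=D path=0/0 depth=2 children=['Q', 'V', 'X'] left=[] right=['R'] parent=W
Step 7 (right): focus=R path=0/1 depth=2 children=['O'] left=['D'] right=[] parent=W
Step 8 (left): focus=D path=0/0 depth=2 children=['Q', 'V', 'X'] left=[] right=['R'] parent=W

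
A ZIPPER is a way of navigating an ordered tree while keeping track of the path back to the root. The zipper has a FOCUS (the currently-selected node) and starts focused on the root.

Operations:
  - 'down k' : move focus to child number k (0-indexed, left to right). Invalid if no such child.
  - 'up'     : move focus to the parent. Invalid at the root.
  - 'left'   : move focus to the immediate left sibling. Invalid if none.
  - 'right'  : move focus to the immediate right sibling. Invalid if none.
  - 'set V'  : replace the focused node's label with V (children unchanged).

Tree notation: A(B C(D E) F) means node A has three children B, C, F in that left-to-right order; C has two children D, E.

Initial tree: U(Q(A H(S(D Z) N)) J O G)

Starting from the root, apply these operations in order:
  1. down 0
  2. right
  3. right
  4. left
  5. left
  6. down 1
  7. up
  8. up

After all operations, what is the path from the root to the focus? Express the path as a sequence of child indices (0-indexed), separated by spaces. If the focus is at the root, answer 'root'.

Step 1 (down 0): focus=Q path=0 depth=1 children=['A', 'H'] left=[] right=['J', 'O', 'G'] parent=U
Step 2 (right): focus=J path=1 depth=1 children=[] left=['Q'] right=['O', 'G'] parent=U
Step 3 (right): focus=O path=2 depth=1 children=[] left=['Q', 'J'] right=['G'] parent=U
Step 4 (left): focus=J path=1 depth=1 children=[] left=['Q'] right=['O', 'G'] parent=U
Step 5 (left): focus=Q path=0 depth=1 children=['A', 'H'] left=[] right=['J', 'O', 'G'] parent=U
Step 6 (down 1): focus=H path=0/1 depth=2 children=['S', 'N'] left=['A'] right=[] parent=Q
Step 7 (up): focus=Q path=0 depth=1 children=['A', 'H'] left=[] right=['J', 'O', 'G'] parent=U
Step 8 (up): focus=U path=root depth=0 children=['Q', 'J', 'O', 'G'] (at root)

Answer: root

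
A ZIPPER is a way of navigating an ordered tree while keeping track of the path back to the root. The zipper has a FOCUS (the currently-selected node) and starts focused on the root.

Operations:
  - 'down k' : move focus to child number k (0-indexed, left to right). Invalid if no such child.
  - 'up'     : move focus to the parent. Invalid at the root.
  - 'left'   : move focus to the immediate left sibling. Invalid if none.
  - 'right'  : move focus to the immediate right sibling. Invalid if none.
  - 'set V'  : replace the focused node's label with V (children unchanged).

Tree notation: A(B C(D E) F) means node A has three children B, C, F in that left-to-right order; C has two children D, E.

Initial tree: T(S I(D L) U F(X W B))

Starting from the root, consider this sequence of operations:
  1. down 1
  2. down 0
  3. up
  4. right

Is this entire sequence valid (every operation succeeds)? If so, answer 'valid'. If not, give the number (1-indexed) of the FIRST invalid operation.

Answer: valid

Derivation:
Step 1 (down 1): focus=I path=1 depth=1 children=['D', 'L'] left=['S'] right=['U', 'F'] parent=T
Step 2 (down 0): focus=D path=1/0 depth=2 children=[] left=[] right=['L'] parent=I
Step 3 (up): focus=I path=1 depth=1 children=['D', 'L'] left=['S'] right=['U', 'F'] parent=T
Step 4 (right): focus=U path=2 depth=1 children=[] left=['S', 'I'] right=['F'] parent=T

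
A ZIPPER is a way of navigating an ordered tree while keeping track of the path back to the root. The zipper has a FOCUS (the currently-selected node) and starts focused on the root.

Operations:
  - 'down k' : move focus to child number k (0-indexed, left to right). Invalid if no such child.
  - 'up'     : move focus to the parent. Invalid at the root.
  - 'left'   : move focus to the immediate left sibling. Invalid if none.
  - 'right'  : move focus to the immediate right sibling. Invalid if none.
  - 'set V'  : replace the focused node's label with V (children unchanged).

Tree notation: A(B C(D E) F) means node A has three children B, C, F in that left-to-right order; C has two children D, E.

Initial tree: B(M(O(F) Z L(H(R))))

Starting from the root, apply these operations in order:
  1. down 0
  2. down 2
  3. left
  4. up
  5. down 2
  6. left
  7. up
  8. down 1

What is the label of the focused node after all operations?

Step 1 (down 0): focus=M path=0 depth=1 children=['O', 'Z', 'L'] left=[] right=[] parent=B
Step 2 (down 2): focus=L path=0/2 depth=2 children=['H'] left=['O', 'Z'] right=[] parent=M
Step 3 (left): focus=Z path=0/1 depth=2 children=[] left=['O'] right=['L'] parent=M
Step 4 (up): focus=M path=0 depth=1 children=['O', 'Z', 'L'] left=[] right=[] parent=B
Step 5 (down 2): focus=L path=0/2 depth=2 children=['H'] left=['O', 'Z'] right=[] parent=M
Step 6 (left): focus=Z path=0/1 depth=2 children=[] left=['O'] right=['L'] parent=M
Step 7 (up): focus=M path=0 depth=1 children=['O', 'Z', 'L'] left=[] right=[] parent=B
Step 8 (down 1): focus=Z path=0/1 depth=2 children=[] left=['O'] right=['L'] parent=M

Answer: Z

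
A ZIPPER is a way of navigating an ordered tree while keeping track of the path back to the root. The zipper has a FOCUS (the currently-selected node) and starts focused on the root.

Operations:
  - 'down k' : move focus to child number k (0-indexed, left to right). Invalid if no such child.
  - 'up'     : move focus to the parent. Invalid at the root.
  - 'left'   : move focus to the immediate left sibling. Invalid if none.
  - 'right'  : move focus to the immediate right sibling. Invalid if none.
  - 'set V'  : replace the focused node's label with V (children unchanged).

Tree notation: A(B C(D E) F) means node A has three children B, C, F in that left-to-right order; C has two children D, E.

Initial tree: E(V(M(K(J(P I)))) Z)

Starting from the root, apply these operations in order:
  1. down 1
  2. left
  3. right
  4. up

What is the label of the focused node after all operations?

Answer: E

Derivation:
Step 1 (down 1): focus=Z path=1 depth=1 children=[] left=['V'] right=[] parent=E
Step 2 (left): focus=V path=0 depth=1 children=['M'] left=[] right=['Z'] parent=E
Step 3 (right): focus=Z path=1 depth=1 children=[] left=['V'] right=[] parent=E
Step 4 (up): focus=E path=root depth=0 children=['V', 'Z'] (at root)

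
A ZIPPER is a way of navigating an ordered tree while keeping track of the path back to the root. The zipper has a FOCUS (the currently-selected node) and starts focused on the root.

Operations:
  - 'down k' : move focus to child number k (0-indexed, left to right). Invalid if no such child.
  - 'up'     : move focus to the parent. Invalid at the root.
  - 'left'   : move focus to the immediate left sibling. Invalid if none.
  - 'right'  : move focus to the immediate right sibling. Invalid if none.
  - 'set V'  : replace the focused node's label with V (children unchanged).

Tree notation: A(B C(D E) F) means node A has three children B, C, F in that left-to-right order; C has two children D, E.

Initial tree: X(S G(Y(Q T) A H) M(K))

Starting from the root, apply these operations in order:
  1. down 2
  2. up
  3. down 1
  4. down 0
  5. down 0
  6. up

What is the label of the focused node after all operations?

Step 1 (down 2): focus=M path=2 depth=1 children=['K'] left=['S', 'G'] right=[] parent=X
Step 2 (up): focus=X path=root depth=0 children=['S', 'G', 'M'] (at root)
Step 3 (down 1): focus=G path=1 depth=1 children=['Y', 'A', 'H'] left=['S'] right=['M'] parent=X
Step 4 (down 0): focus=Y path=1/0 depth=2 children=['Q', 'T'] left=[] right=['A', 'H'] parent=G
Step 5 (down 0): focus=Q path=1/0/0 depth=3 children=[] left=[] right=['T'] parent=Y
Step 6 (up): focus=Y path=1/0 depth=2 children=['Q', 'T'] left=[] right=['A', 'H'] parent=G

Answer: Y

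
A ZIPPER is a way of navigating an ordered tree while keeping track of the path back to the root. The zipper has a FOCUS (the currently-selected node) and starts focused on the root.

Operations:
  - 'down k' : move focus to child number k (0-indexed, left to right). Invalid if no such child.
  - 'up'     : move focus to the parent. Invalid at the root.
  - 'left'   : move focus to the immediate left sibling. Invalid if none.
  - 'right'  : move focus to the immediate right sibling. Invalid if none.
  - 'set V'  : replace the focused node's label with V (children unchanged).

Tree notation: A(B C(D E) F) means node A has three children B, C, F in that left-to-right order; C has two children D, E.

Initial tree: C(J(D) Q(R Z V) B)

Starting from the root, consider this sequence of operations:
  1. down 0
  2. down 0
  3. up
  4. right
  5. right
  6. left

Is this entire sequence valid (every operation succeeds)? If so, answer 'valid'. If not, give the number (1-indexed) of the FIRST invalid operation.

Step 1 (down 0): focus=J path=0 depth=1 children=['D'] left=[] right=['Q', 'B'] parent=C
Step 2 (down 0): focus=D path=0/0 depth=2 children=[] left=[] right=[] parent=J
Step 3 (up): focus=J path=0 depth=1 children=['D'] left=[] right=['Q', 'B'] parent=C
Step 4 (right): focus=Q path=1 depth=1 children=['R', 'Z', 'V'] left=['J'] right=['B'] parent=C
Step 5 (right): focus=B path=2 depth=1 children=[] left=['J', 'Q'] right=[] parent=C
Step 6 (left): focus=Q path=1 depth=1 children=['R', 'Z', 'V'] left=['J'] right=['B'] parent=C

Answer: valid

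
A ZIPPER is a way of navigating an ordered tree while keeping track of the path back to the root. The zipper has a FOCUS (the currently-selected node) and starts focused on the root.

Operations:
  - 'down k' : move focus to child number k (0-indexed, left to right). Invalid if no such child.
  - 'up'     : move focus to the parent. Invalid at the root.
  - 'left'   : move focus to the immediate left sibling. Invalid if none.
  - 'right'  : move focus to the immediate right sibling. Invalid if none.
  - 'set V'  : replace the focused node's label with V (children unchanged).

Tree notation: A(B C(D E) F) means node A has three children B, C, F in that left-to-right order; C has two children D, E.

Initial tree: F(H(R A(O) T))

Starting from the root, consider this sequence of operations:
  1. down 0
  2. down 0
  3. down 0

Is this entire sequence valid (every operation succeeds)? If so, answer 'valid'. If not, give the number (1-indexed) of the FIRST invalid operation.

Step 1 (down 0): focus=H path=0 depth=1 children=['R', 'A', 'T'] left=[] right=[] parent=F
Step 2 (down 0): focus=R path=0/0 depth=2 children=[] left=[] right=['A', 'T'] parent=H
Step 3 (down 0): INVALID

Answer: 3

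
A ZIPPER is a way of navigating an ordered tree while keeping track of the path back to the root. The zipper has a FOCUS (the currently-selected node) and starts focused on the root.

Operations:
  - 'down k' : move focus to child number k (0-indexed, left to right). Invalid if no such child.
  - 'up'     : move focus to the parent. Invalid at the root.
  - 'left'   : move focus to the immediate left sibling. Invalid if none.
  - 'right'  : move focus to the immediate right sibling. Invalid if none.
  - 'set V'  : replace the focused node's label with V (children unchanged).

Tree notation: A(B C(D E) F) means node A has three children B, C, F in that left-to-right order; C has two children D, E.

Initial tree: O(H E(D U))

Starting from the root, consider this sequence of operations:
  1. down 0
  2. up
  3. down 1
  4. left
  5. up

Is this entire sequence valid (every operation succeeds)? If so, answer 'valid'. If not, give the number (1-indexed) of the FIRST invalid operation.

Answer: valid

Derivation:
Step 1 (down 0): focus=H path=0 depth=1 children=[] left=[] right=['E'] parent=O
Step 2 (up): focus=O path=root depth=0 children=['H', 'E'] (at root)
Step 3 (down 1): focus=E path=1 depth=1 children=['D', 'U'] left=['H'] right=[] parent=O
Step 4 (left): focus=H path=0 depth=1 children=[] left=[] right=['E'] parent=O
Step 5 (up): focus=O path=root depth=0 children=['H', 'E'] (at root)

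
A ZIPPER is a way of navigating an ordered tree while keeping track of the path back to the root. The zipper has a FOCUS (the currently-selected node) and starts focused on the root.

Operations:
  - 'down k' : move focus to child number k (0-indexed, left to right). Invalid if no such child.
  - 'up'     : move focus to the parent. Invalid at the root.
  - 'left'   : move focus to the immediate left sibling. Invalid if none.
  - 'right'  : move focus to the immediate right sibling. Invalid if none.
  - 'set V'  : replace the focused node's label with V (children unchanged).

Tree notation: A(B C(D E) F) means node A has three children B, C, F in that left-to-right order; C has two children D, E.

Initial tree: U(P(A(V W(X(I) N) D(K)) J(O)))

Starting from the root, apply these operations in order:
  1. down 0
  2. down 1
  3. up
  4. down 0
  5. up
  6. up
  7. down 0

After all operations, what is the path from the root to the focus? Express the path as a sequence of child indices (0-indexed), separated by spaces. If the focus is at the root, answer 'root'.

Step 1 (down 0): focus=P path=0 depth=1 children=['A', 'J'] left=[] right=[] parent=U
Step 2 (down 1): focus=J path=0/1 depth=2 children=['O'] left=['A'] right=[] parent=P
Step 3 (up): focus=P path=0 depth=1 children=['A', 'J'] left=[] right=[] parent=U
Step 4 (down 0): focus=A path=0/0 depth=2 children=['V', 'W', 'D'] left=[] right=['J'] parent=P
Step 5 (up): focus=P path=0 depth=1 children=['A', 'J'] left=[] right=[] parent=U
Step 6 (up): focus=U path=root depth=0 children=['P'] (at root)
Step 7 (down 0): focus=P path=0 depth=1 children=['A', 'J'] left=[] right=[] parent=U

Answer: 0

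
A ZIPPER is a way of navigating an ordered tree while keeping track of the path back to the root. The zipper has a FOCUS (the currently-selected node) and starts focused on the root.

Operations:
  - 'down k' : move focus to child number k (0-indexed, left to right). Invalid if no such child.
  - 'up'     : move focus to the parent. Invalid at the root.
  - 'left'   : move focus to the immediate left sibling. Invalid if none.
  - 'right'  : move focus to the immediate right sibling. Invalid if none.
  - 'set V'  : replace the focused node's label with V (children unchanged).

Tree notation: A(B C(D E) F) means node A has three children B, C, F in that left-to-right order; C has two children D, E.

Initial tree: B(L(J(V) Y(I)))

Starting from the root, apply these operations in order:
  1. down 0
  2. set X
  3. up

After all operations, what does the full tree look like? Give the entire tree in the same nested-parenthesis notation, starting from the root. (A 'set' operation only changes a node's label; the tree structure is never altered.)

Step 1 (down 0): focus=L path=0 depth=1 children=['J', 'Y'] left=[] right=[] parent=B
Step 2 (set X): focus=X path=0 depth=1 children=['J', 'Y'] left=[] right=[] parent=B
Step 3 (up): focus=B path=root depth=0 children=['X'] (at root)

Answer: B(X(J(V) Y(I)))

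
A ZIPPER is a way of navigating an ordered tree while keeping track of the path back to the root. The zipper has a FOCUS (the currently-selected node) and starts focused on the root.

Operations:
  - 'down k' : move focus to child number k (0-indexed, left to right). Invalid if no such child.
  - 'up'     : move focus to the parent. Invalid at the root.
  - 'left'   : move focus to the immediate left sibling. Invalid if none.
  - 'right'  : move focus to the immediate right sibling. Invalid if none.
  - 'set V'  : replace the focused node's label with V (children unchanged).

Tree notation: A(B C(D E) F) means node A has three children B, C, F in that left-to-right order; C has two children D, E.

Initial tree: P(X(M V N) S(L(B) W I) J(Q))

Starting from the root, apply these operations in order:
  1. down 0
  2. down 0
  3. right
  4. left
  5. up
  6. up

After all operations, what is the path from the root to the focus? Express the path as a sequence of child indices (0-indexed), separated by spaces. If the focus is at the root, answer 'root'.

Answer: root

Derivation:
Step 1 (down 0): focus=X path=0 depth=1 children=['M', 'V', 'N'] left=[] right=['S', 'J'] parent=P
Step 2 (down 0): focus=M path=0/0 depth=2 children=[] left=[] right=['V', 'N'] parent=X
Step 3 (right): focus=V path=0/1 depth=2 children=[] left=['M'] right=['N'] parent=X
Step 4 (left): focus=M path=0/0 depth=2 children=[] left=[] right=['V', 'N'] parent=X
Step 5 (up): focus=X path=0 depth=1 children=['M', 'V', 'N'] left=[] right=['S', 'J'] parent=P
Step 6 (up): focus=P path=root depth=0 children=['X', 'S', 'J'] (at root)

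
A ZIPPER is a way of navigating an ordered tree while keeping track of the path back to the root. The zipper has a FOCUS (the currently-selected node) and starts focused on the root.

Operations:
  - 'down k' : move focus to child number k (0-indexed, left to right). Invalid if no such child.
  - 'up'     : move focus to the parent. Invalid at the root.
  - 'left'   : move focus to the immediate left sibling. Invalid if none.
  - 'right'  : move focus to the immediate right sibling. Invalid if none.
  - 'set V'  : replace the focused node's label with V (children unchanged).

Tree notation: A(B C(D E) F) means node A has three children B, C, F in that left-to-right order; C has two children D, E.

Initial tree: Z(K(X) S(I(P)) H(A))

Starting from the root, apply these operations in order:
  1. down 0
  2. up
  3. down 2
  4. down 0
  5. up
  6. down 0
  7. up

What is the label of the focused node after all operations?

Answer: H

Derivation:
Step 1 (down 0): focus=K path=0 depth=1 children=['X'] left=[] right=['S', 'H'] parent=Z
Step 2 (up): focus=Z path=root depth=0 children=['K', 'S', 'H'] (at root)
Step 3 (down 2): focus=H path=2 depth=1 children=['A'] left=['K', 'S'] right=[] parent=Z
Step 4 (down 0): focus=A path=2/0 depth=2 children=[] left=[] right=[] parent=H
Step 5 (up): focus=H path=2 depth=1 children=['A'] left=['K', 'S'] right=[] parent=Z
Step 6 (down 0): focus=A path=2/0 depth=2 children=[] left=[] right=[] parent=H
Step 7 (up): focus=H path=2 depth=1 children=['A'] left=['K', 'S'] right=[] parent=Z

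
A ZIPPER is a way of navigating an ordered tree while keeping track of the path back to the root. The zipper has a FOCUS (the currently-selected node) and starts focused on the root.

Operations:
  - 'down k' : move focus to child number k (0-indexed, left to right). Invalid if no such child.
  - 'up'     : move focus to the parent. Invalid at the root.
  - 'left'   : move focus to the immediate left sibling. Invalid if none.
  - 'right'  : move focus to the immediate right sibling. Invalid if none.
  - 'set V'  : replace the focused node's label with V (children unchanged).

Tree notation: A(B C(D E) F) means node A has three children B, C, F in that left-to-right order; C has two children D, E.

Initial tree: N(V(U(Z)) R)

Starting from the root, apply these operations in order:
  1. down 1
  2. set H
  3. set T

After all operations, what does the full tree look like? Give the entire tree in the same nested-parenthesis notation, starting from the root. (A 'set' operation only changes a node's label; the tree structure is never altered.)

Answer: N(V(U(Z)) T)

Derivation:
Step 1 (down 1): focus=R path=1 depth=1 children=[] left=['V'] right=[] parent=N
Step 2 (set H): focus=H path=1 depth=1 children=[] left=['V'] right=[] parent=N
Step 3 (set T): focus=T path=1 depth=1 children=[] left=['V'] right=[] parent=N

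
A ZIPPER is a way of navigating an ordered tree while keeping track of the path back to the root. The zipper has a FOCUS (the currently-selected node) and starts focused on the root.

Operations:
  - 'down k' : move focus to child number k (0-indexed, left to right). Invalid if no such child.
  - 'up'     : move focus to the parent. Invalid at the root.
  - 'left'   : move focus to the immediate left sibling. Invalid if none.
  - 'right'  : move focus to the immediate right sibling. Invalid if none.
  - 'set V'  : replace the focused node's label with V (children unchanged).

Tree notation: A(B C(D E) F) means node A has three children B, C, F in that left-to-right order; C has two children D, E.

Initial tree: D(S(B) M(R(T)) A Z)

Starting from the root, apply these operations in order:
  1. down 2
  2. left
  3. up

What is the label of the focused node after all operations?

Step 1 (down 2): focus=A path=2 depth=1 children=[] left=['S', 'M'] right=['Z'] parent=D
Step 2 (left): focus=M path=1 depth=1 children=['R'] left=['S'] right=['A', 'Z'] parent=D
Step 3 (up): focus=D path=root depth=0 children=['S', 'M', 'A', 'Z'] (at root)

Answer: D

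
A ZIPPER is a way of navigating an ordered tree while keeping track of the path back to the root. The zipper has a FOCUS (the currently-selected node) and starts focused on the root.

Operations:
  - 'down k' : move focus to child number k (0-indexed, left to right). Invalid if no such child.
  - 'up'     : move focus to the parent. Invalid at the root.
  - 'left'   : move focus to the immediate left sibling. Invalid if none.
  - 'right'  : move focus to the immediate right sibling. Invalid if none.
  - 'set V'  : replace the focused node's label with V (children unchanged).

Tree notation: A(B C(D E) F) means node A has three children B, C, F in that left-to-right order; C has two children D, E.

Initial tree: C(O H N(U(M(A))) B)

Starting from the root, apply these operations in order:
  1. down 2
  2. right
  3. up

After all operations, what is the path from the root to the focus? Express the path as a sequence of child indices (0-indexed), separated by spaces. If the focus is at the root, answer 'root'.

Answer: root

Derivation:
Step 1 (down 2): focus=N path=2 depth=1 children=['U'] left=['O', 'H'] right=['B'] parent=C
Step 2 (right): focus=B path=3 depth=1 children=[] left=['O', 'H', 'N'] right=[] parent=C
Step 3 (up): focus=C path=root depth=0 children=['O', 'H', 'N', 'B'] (at root)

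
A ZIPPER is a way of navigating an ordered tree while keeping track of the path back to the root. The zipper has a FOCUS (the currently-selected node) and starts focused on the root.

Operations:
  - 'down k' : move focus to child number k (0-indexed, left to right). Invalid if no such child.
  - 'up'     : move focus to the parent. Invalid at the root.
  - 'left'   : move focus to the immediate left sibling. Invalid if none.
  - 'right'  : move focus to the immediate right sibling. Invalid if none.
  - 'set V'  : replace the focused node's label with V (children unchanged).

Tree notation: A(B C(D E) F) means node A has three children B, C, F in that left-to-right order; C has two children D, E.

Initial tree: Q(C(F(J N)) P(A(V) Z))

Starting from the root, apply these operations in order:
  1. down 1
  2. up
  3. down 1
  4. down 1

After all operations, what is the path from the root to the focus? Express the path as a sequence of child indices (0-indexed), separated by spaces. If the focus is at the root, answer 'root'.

Answer: 1 1

Derivation:
Step 1 (down 1): focus=P path=1 depth=1 children=['A', 'Z'] left=['C'] right=[] parent=Q
Step 2 (up): focus=Q path=root depth=0 children=['C', 'P'] (at root)
Step 3 (down 1): focus=P path=1 depth=1 children=['A', 'Z'] left=['C'] right=[] parent=Q
Step 4 (down 1): focus=Z path=1/1 depth=2 children=[] left=['A'] right=[] parent=P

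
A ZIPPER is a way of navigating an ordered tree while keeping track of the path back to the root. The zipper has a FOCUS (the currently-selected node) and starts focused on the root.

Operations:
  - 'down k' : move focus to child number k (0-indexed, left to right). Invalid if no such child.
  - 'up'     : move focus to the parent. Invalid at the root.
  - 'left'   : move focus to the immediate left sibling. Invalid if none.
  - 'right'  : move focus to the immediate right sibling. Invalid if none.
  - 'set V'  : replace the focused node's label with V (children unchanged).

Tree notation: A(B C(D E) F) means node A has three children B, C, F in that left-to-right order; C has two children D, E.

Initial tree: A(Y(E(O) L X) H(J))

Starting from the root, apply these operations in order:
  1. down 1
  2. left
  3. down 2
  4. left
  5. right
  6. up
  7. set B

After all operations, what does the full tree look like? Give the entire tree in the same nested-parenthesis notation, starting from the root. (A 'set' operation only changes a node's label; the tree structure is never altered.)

Step 1 (down 1): focus=H path=1 depth=1 children=['J'] left=['Y'] right=[] parent=A
Step 2 (left): focus=Y path=0 depth=1 children=['E', 'L', 'X'] left=[] right=['H'] parent=A
Step 3 (down 2): focus=X path=0/2 depth=2 children=[] left=['E', 'L'] right=[] parent=Y
Step 4 (left): focus=L path=0/1 depth=2 children=[] left=['E'] right=['X'] parent=Y
Step 5 (right): focus=X path=0/2 depth=2 children=[] left=['E', 'L'] right=[] parent=Y
Step 6 (up): focus=Y path=0 depth=1 children=['E', 'L', 'X'] left=[] right=['H'] parent=A
Step 7 (set B): focus=B path=0 depth=1 children=['E', 'L', 'X'] left=[] right=['H'] parent=A

Answer: A(B(E(O) L X) H(J))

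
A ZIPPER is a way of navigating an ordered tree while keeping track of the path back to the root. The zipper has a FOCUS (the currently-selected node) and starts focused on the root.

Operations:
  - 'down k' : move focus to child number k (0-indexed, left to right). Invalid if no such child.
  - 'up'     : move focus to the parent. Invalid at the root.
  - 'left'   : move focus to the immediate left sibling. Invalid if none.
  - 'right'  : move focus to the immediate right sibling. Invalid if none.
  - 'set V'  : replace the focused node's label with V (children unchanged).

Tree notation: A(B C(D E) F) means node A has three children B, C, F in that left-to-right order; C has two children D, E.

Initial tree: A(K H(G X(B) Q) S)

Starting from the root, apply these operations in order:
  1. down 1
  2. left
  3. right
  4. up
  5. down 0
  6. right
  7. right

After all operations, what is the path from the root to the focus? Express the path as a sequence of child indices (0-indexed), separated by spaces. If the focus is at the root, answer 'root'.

Step 1 (down 1): focus=H path=1 depth=1 children=['G', 'X', 'Q'] left=['K'] right=['S'] parent=A
Step 2 (left): focus=K path=0 depth=1 children=[] left=[] right=['H', 'S'] parent=A
Step 3 (right): focus=H path=1 depth=1 children=['G', 'X', 'Q'] left=['K'] right=['S'] parent=A
Step 4 (up): focus=A path=root depth=0 children=['K', 'H', 'S'] (at root)
Step 5 (down 0): focus=K path=0 depth=1 children=[] left=[] right=['H', 'S'] parent=A
Step 6 (right): focus=H path=1 depth=1 children=['G', 'X', 'Q'] left=['K'] right=['S'] parent=A
Step 7 (right): focus=S path=2 depth=1 children=[] left=['K', 'H'] right=[] parent=A

Answer: 2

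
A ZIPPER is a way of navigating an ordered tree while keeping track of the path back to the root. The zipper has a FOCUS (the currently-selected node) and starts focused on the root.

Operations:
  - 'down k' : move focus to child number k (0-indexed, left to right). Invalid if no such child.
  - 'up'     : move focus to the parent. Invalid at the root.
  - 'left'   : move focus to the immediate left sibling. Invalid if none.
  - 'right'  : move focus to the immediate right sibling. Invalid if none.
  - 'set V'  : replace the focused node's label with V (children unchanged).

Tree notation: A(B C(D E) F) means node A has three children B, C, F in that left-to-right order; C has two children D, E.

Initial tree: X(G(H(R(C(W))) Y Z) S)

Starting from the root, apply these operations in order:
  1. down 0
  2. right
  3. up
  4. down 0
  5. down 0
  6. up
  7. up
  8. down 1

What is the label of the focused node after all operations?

Step 1 (down 0): focus=G path=0 depth=1 children=['H', 'Y', 'Z'] left=[] right=['S'] parent=X
Step 2 (right): focus=S path=1 depth=1 children=[] left=['G'] right=[] parent=X
Step 3 (up): focus=X path=root depth=0 children=['G', 'S'] (at root)
Step 4 (down 0): focus=G path=0 depth=1 children=['H', 'Y', 'Z'] left=[] right=['S'] parent=X
Step 5 (down 0): focus=H path=0/0 depth=2 children=['R'] left=[] right=['Y', 'Z'] parent=G
Step 6 (up): focus=G path=0 depth=1 children=['H', 'Y', 'Z'] left=[] right=['S'] parent=X
Step 7 (up): focus=X path=root depth=0 children=['G', 'S'] (at root)
Step 8 (down 1): focus=S path=1 depth=1 children=[] left=['G'] right=[] parent=X

Answer: S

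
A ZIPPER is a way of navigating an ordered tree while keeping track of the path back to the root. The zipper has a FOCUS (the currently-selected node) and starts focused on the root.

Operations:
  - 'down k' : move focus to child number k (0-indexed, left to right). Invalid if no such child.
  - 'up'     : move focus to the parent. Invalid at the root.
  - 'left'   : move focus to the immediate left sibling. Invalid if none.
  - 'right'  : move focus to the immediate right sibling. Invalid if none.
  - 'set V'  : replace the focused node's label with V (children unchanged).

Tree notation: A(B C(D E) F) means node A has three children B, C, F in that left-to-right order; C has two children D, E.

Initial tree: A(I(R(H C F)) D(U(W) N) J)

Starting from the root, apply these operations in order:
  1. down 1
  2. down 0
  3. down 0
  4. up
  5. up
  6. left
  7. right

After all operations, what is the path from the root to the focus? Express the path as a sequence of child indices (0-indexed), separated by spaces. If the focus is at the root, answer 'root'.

Step 1 (down 1): focus=D path=1 depth=1 children=['U', 'N'] left=['I'] right=['J'] parent=A
Step 2 (down 0): focus=U path=1/0 depth=2 children=['W'] left=[] right=['N'] parent=D
Step 3 (down 0): focus=W path=1/0/0 depth=3 children=[] left=[] right=[] parent=U
Step 4 (up): focus=U path=1/0 depth=2 children=['W'] left=[] right=['N'] parent=D
Step 5 (up): focus=D path=1 depth=1 children=['U', 'N'] left=['I'] right=['J'] parent=A
Step 6 (left): focus=I path=0 depth=1 children=['R'] left=[] right=['D', 'J'] parent=A
Step 7 (right): focus=D path=1 depth=1 children=['U', 'N'] left=['I'] right=['J'] parent=A

Answer: 1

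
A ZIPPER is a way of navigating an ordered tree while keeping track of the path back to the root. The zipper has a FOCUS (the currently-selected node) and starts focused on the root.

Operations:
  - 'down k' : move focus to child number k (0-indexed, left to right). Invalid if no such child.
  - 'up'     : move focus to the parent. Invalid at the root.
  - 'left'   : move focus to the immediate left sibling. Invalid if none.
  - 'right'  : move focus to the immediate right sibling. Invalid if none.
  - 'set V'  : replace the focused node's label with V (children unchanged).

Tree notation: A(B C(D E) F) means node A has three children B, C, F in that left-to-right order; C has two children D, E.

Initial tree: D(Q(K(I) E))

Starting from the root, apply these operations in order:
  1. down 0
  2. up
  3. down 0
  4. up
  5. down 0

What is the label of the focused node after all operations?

Step 1 (down 0): focus=Q path=0 depth=1 children=['K', 'E'] left=[] right=[] parent=D
Step 2 (up): focus=D path=root depth=0 children=['Q'] (at root)
Step 3 (down 0): focus=Q path=0 depth=1 children=['K', 'E'] left=[] right=[] parent=D
Step 4 (up): focus=D path=root depth=0 children=['Q'] (at root)
Step 5 (down 0): focus=Q path=0 depth=1 children=['K', 'E'] left=[] right=[] parent=D

Answer: Q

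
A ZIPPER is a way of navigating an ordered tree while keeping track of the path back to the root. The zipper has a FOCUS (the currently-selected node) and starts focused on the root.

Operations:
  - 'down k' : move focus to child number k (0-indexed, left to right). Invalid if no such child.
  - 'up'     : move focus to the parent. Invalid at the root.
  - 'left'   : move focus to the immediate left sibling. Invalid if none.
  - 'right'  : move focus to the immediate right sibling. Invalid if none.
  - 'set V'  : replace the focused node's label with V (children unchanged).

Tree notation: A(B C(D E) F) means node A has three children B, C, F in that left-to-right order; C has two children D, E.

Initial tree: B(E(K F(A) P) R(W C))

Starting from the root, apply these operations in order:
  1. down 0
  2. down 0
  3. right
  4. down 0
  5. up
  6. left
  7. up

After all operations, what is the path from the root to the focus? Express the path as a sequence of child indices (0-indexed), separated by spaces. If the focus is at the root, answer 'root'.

Step 1 (down 0): focus=E path=0 depth=1 children=['K', 'F', 'P'] left=[] right=['R'] parent=B
Step 2 (down 0): focus=K path=0/0 depth=2 children=[] left=[] right=['F', 'P'] parent=E
Step 3 (right): focus=F path=0/1 depth=2 children=['A'] left=['K'] right=['P'] parent=E
Step 4 (down 0): focus=A path=0/1/0 depth=3 children=[] left=[] right=[] parent=F
Step 5 (up): focus=F path=0/1 depth=2 children=['A'] left=['K'] right=['P'] parent=E
Step 6 (left): focus=K path=0/0 depth=2 children=[] left=[] right=['F', 'P'] parent=E
Step 7 (up): focus=E path=0 depth=1 children=['K', 'F', 'P'] left=[] right=['R'] parent=B

Answer: 0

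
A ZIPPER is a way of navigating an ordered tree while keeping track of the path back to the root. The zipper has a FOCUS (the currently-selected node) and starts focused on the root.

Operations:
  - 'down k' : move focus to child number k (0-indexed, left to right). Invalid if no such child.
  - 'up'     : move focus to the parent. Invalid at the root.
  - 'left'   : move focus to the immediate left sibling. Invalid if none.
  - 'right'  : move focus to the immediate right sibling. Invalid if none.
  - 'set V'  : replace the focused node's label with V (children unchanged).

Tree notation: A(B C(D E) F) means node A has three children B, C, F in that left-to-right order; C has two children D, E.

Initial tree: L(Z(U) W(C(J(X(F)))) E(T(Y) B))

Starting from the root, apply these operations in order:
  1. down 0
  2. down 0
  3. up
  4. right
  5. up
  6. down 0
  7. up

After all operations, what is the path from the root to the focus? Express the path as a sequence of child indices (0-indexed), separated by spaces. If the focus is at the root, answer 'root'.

Step 1 (down 0): focus=Z path=0 depth=1 children=['U'] left=[] right=['W', 'E'] parent=L
Step 2 (down 0): focus=U path=0/0 depth=2 children=[] left=[] right=[] parent=Z
Step 3 (up): focus=Z path=0 depth=1 children=['U'] left=[] right=['W', 'E'] parent=L
Step 4 (right): focus=W path=1 depth=1 children=['C'] left=['Z'] right=['E'] parent=L
Step 5 (up): focus=L path=root depth=0 children=['Z', 'W', 'E'] (at root)
Step 6 (down 0): focus=Z path=0 depth=1 children=['U'] left=[] right=['W', 'E'] parent=L
Step 7 (up): focus=L path=root depth=0 children=['Z', 'W', 'E'] (at root)

Answer: root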